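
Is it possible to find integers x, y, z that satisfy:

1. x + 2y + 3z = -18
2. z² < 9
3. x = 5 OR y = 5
Yes

Take x = 5, y = -10, z = -1. Substituting into each constraint:
  (1) 5 + 2(-10) + 3(-1) = -18 ✓
  (2) z² = (-1)² = 1, and 1 < 9 ✓
  (3) x = 5, target 5 ✓ (first branch holds)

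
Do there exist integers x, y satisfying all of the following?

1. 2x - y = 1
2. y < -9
Yes

Take x = -5, y = -11. Substituting into each constraint:
  (1) 2(-5) + 11 = 1 ✓
  (2) -11 < -9 ✓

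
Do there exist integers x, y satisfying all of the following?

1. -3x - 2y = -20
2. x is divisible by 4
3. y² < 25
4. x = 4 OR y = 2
Yes

Take x = 4, y = 4. Substituting into each constraint:
  (1) -3(4) - 2(4) = -20 ✓
  (2) 4 = 4 × 1, remainder 0 ✓
  (3) y² = (4)² = 16, and 16 < 25 ✓
  (4) x = 4, target 4 ✓ (first branch holds)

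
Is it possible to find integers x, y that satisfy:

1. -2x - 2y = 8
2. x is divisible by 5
Yes

Take x = 0, y = -4. Substituting into each constraint:
  (1) -2(0) - 2(-4) = 8 ✓
  (2) 0 = 5 × 0, remainder 0 ✓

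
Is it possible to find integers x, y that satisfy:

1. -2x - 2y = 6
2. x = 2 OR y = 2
Yes

Take x = -5, y = 2. Substituting into each constraint:
  (1) -2(-5) - 2(2) = 6 ✓
  (2) y = 2, target 2 ✓ (second branch holds)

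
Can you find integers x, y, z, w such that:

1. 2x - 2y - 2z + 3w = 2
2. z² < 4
Yes

Take x = 1, y = 0, z = 0, w = 0. Substituting into each constraint:
  (1) 2(1) - 2(0) - 2(0) + 3(0) = 2 ✓
  (2) z² = (0)² = 0, and 0 < 4 ✓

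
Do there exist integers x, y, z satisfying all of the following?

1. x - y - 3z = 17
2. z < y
Yes

Take x = 14, y = 0, z = -1. Substituting into each constraint:
  (1) 14 + 0 - 3(-1) = 17 ✓
  (2) -1 < 0 ✓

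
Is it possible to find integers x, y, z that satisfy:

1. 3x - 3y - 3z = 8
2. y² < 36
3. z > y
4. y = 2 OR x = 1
No

Even the single constraint (3x - 3y - 3z = 8) is infeasible over the integers.

  - 3x - 3y - 3z = 8: every term on the left is divisible by 3, so the LHS ≡ 0 (mod 3), but the RHS 8 is not — no integer solution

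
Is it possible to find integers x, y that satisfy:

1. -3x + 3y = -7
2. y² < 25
No

Even the single constraint (-3x + 3y = -7) is infeasible over the integers.

  - -3x + 3y = -7: every term on the left is divisible by 3, so the LHS ≡ 0 (mod 3), but the RHS -7 is not — no integer solution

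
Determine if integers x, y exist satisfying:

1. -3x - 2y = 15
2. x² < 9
Yes

Take x = -1, y = -6. Substituting into each constraint:
  (1) -3(-1) - 2(-6) = 15 ✓
  (2) x² = (-1)² = 1, and 1 < 9 ✓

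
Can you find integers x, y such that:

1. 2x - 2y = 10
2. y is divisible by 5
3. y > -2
Yes

Take x = 5, y = 0. Substituting into each constraint:
  (1) 2(5) - 2(0) = 10 ✓
  (2) 0 = 5 × 0, remainder 0 ✓
  (3) 0 > -2 ✓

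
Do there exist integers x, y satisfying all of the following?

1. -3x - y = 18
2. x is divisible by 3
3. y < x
Yes

Take x = 0, y = -18. Substituting into each constraint:
  (1) -3(0) + 18 = 18 ✓
  (2) 0 = 3 × 0, remainder 0 ✓
  (3) -18 < 0 ✓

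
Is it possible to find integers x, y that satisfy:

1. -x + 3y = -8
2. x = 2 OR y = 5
Yes

Take x = 2, y = -2. Substituting into each constraint:
  (1) (-2) + 3(-2) = -8 ✓
  (2) x = 2, target 2 ✓ (first branch holds)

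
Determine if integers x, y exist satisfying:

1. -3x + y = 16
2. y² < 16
Yes

Take x = -6, y = -2. Substituting into each constraint:
  (1) -3(-6) + (-2) = 16 ✓
  (2) y² = (-2)² = 4, and 4 < 16 ✓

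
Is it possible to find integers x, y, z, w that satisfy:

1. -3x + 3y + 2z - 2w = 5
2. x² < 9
Yes

Take x = 1, y = 0, z = 4, w = 0. Substituting into each constraint:
  (1) -3(1) + 3(0) + 2(4) - 2(0) = 5 ✓
  (2) x² = (1)² = 1, and 1 < 9 ✓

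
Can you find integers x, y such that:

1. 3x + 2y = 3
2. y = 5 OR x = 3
Yes

Take x = 3, y = -3. Substituting into each constraint:
  (1) 3(3) + 2(-3) = 3 ✓
  (2) x = 3, target 3 ✓ (second branch holds)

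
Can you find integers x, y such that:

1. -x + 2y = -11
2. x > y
Yes

Take x = 1, y = -5. Substituting into each constraint:
  (1) (-1) + 2(-5) = -11 ✓
  (2) 1 > -5 ✓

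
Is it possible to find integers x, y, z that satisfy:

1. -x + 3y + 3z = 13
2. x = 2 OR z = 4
Yes

Take x = 2, y = 0, z = 5. Substituting into each constraint:
  (1) (-2) + 3(0) + 3(5) = 13 ✓
  (2) x = 2, target 2 ✓ (first branch holds)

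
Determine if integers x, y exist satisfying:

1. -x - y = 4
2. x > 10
Yes

Take x = 11, y = -15. Substituting into each constraint:
  (1) (-11) + 15 = 4 ✓
  (2) 11 > 10 ✓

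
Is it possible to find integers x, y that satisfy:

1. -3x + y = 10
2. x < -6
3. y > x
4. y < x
No

A contradictory subset is {y > x, y < x}. No integer assignment can satisfy these jointly:

  - y > x: bounds one variable relative to another variable
  - y < x: bounds one variable relative to another variable

Direct contradiction: y > x and x > y cannot both hold.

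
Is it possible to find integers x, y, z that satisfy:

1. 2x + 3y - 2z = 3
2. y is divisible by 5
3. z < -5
Yes

Take x = 3, y = -5, z = -6. Substituting into each constraint:
  (1) 2(3) + 3(-5) - 2(-6) = 3 ✓
  (2) -5 = 5 × -1, remainder 0 ✓
  (3) -6 < -5 ✓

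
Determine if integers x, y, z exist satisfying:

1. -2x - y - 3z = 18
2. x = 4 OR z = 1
Yes

Take x = 4, y = -26, z = 0. Substituting into each constraint:
  (1) -2(4) + 26 - 3(0) = 18 ✓
  (2) x = 4, target 4 ✓ (first branch holds)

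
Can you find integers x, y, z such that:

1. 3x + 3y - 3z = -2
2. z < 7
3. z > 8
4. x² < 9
No

Even the single constraint (3x + 3y - 3z = -2) is infeasible over the integers.

  - 3x + 3y - 3z = -2: every term on the left is divisible by 3, so the LHS ≡ 0 (mod 3), but the RHS -2 is not — no integer solution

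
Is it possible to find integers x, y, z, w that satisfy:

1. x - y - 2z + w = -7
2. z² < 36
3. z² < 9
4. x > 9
Yes

Take x = 10, y = 0, z = 0, w = -17. Substituting into each constraint:
  (1) 10 + 0 - 2(0) + (-17) = -7 ✓
  (2) z² = (0)² = 0, and 0 < 36 ✓
  (3) z² = (0)² = 0, and 0 < 9 ✓
  (4) 10 > 9 ✓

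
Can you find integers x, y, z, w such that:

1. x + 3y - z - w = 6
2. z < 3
Yes

Take x = 0, y = 0, z = -6, w = 0. Substituting into each constraint:
  (1) 0 + 3(0) + 6 + 0 = 6 ✓
  (2) -6 < 3 ✓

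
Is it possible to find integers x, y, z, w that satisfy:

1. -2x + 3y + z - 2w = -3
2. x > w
Yes

Take x = 2, y = 1, z = 0, w = 1. Substituting into each constraint:
  (1) -2(2) + 3(1) + 0 - 2(1) = -3 ✓
  (2) 2 > 1 ✓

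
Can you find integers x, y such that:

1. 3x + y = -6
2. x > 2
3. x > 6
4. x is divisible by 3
Yes

Take x = 9, y = -33. Substituting into each constraint:
  (1) 3(9) + (-33) = -6 ✓
  (2) 9 > 2 ✓
  (3) 9 > 6 ✓
  (4) 9 = 3 × 3, remainder 0 ✓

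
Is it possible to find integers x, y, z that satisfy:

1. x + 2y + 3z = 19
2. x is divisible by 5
Yes

Take x = 0, y = 2, z = 5. Substituting into each constraint:
  (1) 0 + 2(2) + 3(5) = 19 ✓
  (2) 0 = 5 × 0, remainder 0 ✓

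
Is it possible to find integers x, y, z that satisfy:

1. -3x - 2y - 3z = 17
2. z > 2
Yes

Take x = -10, y = 2, z = 3. Substituting into each constraint:
  (1) -3(-10) - 2(2) - 3(3) = 17 ✓
  (2) 3 > 2 ✓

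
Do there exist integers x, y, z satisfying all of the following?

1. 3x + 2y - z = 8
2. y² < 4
Yes

Take x = 0, y = 0, z = -8. Substituting into each constraint:
  (1) 3(0) + 2(0) + 8 = 8 ✓
  (2) y² = (0)² = 0, and 0 < 4 ✓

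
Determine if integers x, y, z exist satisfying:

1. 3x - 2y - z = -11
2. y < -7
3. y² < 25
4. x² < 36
No

A contradictory subset is {y < -7, y² < 25}. No integer assignment can satisfy these jointly:

  - y < -7: bounds one variable relative to a constant
  - y² < 25: restricts y to |y| ≤ 4

Direct contradiction: the bounds on y require y ≥ -4 and y ≤ -8 simultaneously, which is empty.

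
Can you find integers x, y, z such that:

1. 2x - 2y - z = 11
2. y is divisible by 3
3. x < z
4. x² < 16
Yes

Take x = 0, y = -6, z = 1. Substituting into each constraint:
  (1) 2(0) - 2(-6) + (-1) = 11 ✓
  (2) -6 = 3 × -2, remainder 0 ✓
  (3) 0 < 1 ✓
  (4) x² = (0)² = 0, and 0 < 16 ✓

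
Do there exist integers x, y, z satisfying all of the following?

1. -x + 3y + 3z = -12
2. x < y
Yes

Take x = 0, y = 1, z = -5. Substituting into each constraint:
  (1) 0 + 3(1) + 3(-5) = -12 ✓
  (2) 0 < 1 ✓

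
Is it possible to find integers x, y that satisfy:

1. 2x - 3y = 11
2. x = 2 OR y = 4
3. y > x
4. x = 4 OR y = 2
No

A contradictory subset is {2x - 3y = 11, y > x, x = 4 OR y = 2}. No integer assignment can satisfy these jointly:

  - 2x - 3y = 11: is a linear equation tying the variables together
  - y > x: bounds one variable relative to another variable
  - x = 4 OR y = 2: forces a choice: either x = 4 or y = 2

Split on the disjunction (x = 4 OR y = 2):
  • If x = 4: the equation forces y = -1, giving (x, y) = (4, -1), which violates y > x.
  • If y = 2: with y = 2, every remaining term of the linear equation is divisible by 2, so the left side is ≡ 0 (mod 2); but the right side 17 ≡ 1 (mod 2). No integers can satisfy it.
Both branches are infeasible, so the system has no integer solution.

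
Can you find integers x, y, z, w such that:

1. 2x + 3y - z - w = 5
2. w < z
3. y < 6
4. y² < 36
Yes

Take x = 0, y = 2, z = 1, w = 0. Substituting into each constraint:
  (1) 2(0) + 3(2) + (-1) + 0 = 5 ✓
  (2) 0 < 1 ✓
  (3) 2 < 6 ✓
  (4) y² = (2)² = 4, and 4 < 36 ✓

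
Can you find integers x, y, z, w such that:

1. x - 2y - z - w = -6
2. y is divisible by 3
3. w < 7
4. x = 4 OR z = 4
Yes

Take x = 4, y = 3, z = -2, w = 6. Substituting into each constraint:
  (1) 4 - 2(3) + 2 + (-6) = -6 ✓
  (2) 3 = 3 × 1, remainder 0 ✓
  (3) 6 < 7 ✓
  (4) x = 4, target 4 ✓ (first branch holds)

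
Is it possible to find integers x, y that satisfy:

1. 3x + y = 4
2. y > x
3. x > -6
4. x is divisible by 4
Yes

Take x = 0, y = 4. Substituting into each constraint:
  (1) 3(0) + 4 = 4 ✓
  (2) 4 > 0 ✓
  (3) 0 > -6 ✓
  (4) 0 = 4 × 0, remainder 0 ✓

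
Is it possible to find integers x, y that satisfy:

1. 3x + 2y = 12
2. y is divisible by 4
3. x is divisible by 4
Yes

Take x = 4, y = 0. Substituting into each constraint:
  (1) 3(4) + 2(0) = 12 ✓
  (2) 0 = 4 × 0, remainder 0 ✓
  (3) 4 = 4 × 1, remainder 0 ✓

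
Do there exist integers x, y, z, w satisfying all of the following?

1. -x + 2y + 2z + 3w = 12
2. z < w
Yes

Take x = -9, y = 0, z = 0, w = 1. Substituting into each constraint:
  (1) 9 + 2(0) + 2(0) + 3(1) = 12 ✓
  (2) 0 < 1 ✓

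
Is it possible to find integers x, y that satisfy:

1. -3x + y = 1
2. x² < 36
Yes

Take x = 0, y = 1. Substituting into each constraint:
  (1) -3(0) + 1 = 1 ✓
  (2) x² = (0)² = 0, and 0 < 36 ✓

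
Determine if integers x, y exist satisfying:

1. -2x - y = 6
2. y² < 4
Yes

Take x = -3, y = 0. Substituting into each constraint:
  (1) -2(-3) + 0 = 6 ✓
  (2) y² = (0)² = 0, and 0 < 4 ✓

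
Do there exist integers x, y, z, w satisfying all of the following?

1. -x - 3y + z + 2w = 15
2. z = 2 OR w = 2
Yes

Take x = 0, y = -4, z = -1, w = 2. Substituting into each constraint:
  (1) 0 - 3(-4) + (-1) + 2(2) = 15 ✓
  (2) w = 2, target 2 ✓ (second branch holds)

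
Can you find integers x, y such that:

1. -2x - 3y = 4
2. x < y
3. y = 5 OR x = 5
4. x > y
No

A contradictory subset is {x < y, x > y}. No integer assignment can satisfy these jointly:

  - x < y: bounds one variable relative to another variable
  - x > y: bounds one variable relative to another variable

Direct contradiction: y > x and x > y cannot both hold.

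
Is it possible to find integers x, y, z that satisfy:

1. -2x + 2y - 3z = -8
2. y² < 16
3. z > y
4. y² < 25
Yes

Take x = 3, y = -1, z = 0. Substituting into each constraint:
  (1) -2(3) + 2(-1) - 3(0) = -8 ✓
  (2) y² = (-1)² = 1, and 1 < 16 ✓
  (3) 0 > -1 ✓
  (4) y² = (-1)² = 1, and 1 < 25 ✓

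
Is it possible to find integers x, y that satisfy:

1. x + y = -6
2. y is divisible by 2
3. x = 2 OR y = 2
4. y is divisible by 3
No

A contradictory subset is {x + y = -6, x = 2 OR y = 2, y is divisible by 3}. No integer assignment can satisfy these jointly:

  - x + y = -6: is a linear equation tying the variables together
  - x = 2 OR y = 2: forces a choice: either x = 2 or y = 2
  - y is divisible by 3: restricts y to multiples of 3

Split on the disjunction (x = 2 OR y = 2):
  • If x = 2: with x = 2, writing y = 3y', every remaining term of the linear equation is divisible by 3, so the left side is ≡ 0 (mod 3); but the right side -8 ≡ 1 (mod 3). No integers can satisfy it.
  • If y = 2: this contradicts the divisibility constraint — 2 is not a multiple of 3.
Both branches are infeasible, so the system has no integer solution.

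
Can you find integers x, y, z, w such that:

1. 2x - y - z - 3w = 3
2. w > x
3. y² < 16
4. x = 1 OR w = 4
Yes

Take x = 3, y = 0, z = -9, w = 4. Substituting into each constraint:
  (1) 2(3) + 0 + 9 - 3(4) = 3 ✓
  (2) 4 > 3 ✓
  (3) y² = (0)² = 0, and 0 < 16 ✓
  (4) w = 4, target 4 ✓ (second branch holds)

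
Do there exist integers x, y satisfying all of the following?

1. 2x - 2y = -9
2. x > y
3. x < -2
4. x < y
No

Even the single constraint (2x - 2y = -9) is infeasible over the integers.

  - 2x - 2y = -9: every term on the left is divisible by 2, so the LHS ≡ 0 (mod 2), but the RHS -9 is not — no integer solution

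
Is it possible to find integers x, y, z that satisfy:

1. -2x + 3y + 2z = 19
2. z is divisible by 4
Yes

Take x = 1, y = 7, z = 0. Substituting into each constraint:
  (1) -2(1) + 3(7) + 2(0) = 19 ✓
  (2) 0 = 4 × 0, remainder 0 ✓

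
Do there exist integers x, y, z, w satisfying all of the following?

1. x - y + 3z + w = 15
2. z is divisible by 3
Yes

Take x = 0, y = 0, z = 0, w = 15. Substituting into each constraint:
  (1) 0 + 0 + 3(0) + 15 = 15 ✓
  (2) 0 = 3 × 0, remainder 0 ✓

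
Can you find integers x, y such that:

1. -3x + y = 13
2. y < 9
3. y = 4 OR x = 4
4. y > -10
Yes

Take x = -3, y = 4. Substituting into each constraint:
  (1) -3(-3) + 4 = 13 ✓
  (2) 4 < 9 ✓
  (3) y = 4, target 4 ✓ (first branch holds)
  (4) 4 > -10 ✓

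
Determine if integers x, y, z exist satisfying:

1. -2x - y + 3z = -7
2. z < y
Yes

Take x = 3, y = 1, z = 0. Substituting into each constraint:
  (1) -2(3) + (-1) + 3(0) = -7 ✓
  (2) 0 < 1 ✓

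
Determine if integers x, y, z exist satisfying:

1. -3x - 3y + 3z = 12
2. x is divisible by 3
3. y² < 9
Yes

Take x = 0, y = 2, z = 6. Substituting into each constraint:
  (1) -3(0) - 3(2) + 3(6) = 12 ✓
  (2) 0 = 3 × 0, remainder 0 ✓
  (3) y² = (2)² = 4, and 4 < 9 ✓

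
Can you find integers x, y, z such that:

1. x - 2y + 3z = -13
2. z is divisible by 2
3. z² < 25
Yes

Take x = 1, y = 7, z = 0. Substituting into each constraint:
  (1) 1 - 2(7) + 3(0) = -13 ✓
  (2) 0 = 2 × 0, remainder 0 ✓
  (3) z² = (0)² = 0, and 0 < 25 ✓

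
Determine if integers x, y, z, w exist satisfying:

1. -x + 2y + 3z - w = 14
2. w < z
Yes

Take x = -11, y = 0, z = 1, w = 0. Substituting into each constraint:
  (1) 11 + 2(0) + 3(1) + 0 = 14 ✓
  (2) 0 < 1 ✓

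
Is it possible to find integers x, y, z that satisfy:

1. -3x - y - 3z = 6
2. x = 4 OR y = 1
Yes

Take x = 4, y = 3, z = -7. Substituting into each constraint:
  (1) -3(4) + (-3) - 3(-7) = 6 ✓
  (2) x = 4, target 4 ✓ (first branch holds)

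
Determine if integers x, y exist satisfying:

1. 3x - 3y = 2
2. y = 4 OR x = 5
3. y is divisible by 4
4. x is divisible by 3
No

Even the single constraint (3x - 3y = 2) is infeasible over the integers.

  - 3x - 3y = 2: every term on the left is divisible by 3, so the LHS ≡ 0 (mod 3), but the RHS 2 is not — no integer solution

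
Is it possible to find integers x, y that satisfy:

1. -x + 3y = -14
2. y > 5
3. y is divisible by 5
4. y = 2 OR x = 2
No

A contradictory subset is {-x + 3y = -14, y > 5, y = 2 OR x = 2}. No integer assignment can satisfy these jointly:

  - -x + 3y = -14: is a linear equation tying the variables together
  - y > 5: bounds one variable relative to a constant
  - y = 2 OR x = 2: forces a choice: either y = 2 or x = 2

Split on the disjunction (y = 2 OR x = 2):
  • If y = 2: this contradicts the bound y ≥ 6.
  • If x = 2: the equation forces y = -4, which contradicts the bound y ≥ 6.
Both branches are infeasible, so the system has no integer solution.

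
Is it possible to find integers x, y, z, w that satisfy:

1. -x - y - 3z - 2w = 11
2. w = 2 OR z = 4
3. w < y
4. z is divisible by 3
Yes

Take x = -36, y = 3, z = 6, w = 2. Substituting into each constraint:
  (1) 36 + (-3) - 3(6) - 2(2) = 11 ✓
  (2) w = 2, target 2 ✓ (first branch holds)
  (3) 2 < 3 ✓
  (4) 6 = 3 × 2, remainder 0 ✓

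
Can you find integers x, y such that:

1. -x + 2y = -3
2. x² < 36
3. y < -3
Yes

Take x = -5, y = -4. Substituting into each constraint:
  (1) 5 + 2(-4) = -3 ✓
  (2) x² = (-5)² = 25, and 25 < 36 ✓
  (3) -4 < -3 ✓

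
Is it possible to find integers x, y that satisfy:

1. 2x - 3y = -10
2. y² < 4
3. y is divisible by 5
Yes

Take x = -5, y = 0. Substituting into each constraint:
  (1) 2(-5) - 3(0) = -10 ✓
  (2) y² = (0)² = 0, and 0 < 4 ✓
  (3) 0 = 5 × 0, remainder 0 ✓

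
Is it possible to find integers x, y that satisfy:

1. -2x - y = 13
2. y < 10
Yes

Take x = 0, y = -13. Substituting into each constraint:
  (1) -2(0) + 13 = 13 ✓
  (2) -13 < 10 ✓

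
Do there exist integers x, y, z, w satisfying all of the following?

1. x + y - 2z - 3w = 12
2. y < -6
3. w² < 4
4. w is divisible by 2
Yes

Take x = 1, y = -7, z = -9, w = 0. Substituting into each constraint:
  (1) 1 + (-7) - 2(-9) - 3(0) = 12 ✓
  (2) -7 < -6 ✓
  (3) w² = (0)² = 0, and 0 < 4 ✓
  (4) 0 = 2 × 0, remainder 0 ✓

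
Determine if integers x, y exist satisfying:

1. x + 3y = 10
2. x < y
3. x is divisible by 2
Yes

Take x = -2, y = 4. Substituting into each constraint:
  (1) (-2) + 3(4) = 10 ✓
  (2) -2 < 4 ✓
  (3) -2 = 2 × -1, remainder 0 ✓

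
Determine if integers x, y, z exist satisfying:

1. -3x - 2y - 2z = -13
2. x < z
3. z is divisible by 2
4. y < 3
Yes

Take x = 3, y = -2, z = 4. Substituting into each constraint:
  (1) -3(3) - 2(-2) - 2(4) = -13 ✓
  (2) 3 < 4 ✓
  (3) 4 = 2 × 2, remainder 0 ✓
  (4) -2 < 3 ✓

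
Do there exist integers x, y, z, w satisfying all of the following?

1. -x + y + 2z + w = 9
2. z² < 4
Yes

Take x = 0, y = 9, z = 0, w = 0. Substituting into each constraint:
  (1) 0 + 9 + 2(0) + 0 = 9 ✓
  (2) z² = (0)² = 0, and 0 < 4 ✓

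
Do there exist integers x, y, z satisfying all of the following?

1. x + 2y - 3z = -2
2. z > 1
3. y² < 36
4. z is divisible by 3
Yes

Take x = 7, y = 0, z = 3. Substituting into each constraint:
  (1) 7 + 2(0) - 3(3) = -2 ✓
  (2) 3 > 1 ✓
  (3) y² = (0)² = 0, and 0 < 36 ✓
  (4) 3 = 3 × 1, remainder 0 ✓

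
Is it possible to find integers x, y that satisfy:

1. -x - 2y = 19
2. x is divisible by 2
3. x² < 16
No

A contradictory subset is {-x - 2y = 19, x is divisible by 2}. No integer assignment can satisfy these jointly:

  - -x - 2y = 19: is a linear equation tying the variables together
  - x is divisible by 2: restricts x to multiples of 2

Modular obstruction: writing x = 2x', every remaining term of the linear equation is divisible by 2, so the left side is ≡ 0 (mod 2); but the right side 19 ≡ 1 (mod 2). No integers can satisfy it.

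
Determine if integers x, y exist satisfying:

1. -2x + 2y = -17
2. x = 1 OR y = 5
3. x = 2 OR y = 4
No

Even the single constraint (-2x + 2y = -17) is infeasible over the integers.

  - -2x + 2y = -17: every term on the left is divisible by 2, so the LHS ≡ 0 (mod 2), but the RHS -17 is not — no integer solution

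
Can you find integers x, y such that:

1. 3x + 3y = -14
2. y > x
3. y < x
No

Even the single constraint (3x + 3y = -14) is infeasible over the integers.

  - 3x + 3y = -14: every term on the left is divisible by 3, so the LHS ≡ 0 (mod 3), but the RHS -14 is not — no integer solution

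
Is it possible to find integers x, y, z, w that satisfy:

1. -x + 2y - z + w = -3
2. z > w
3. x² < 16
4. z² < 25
Yes

Take x = 0, y = -1, z = 0, w = -1. Substituting into each constraint:
  (1) 0 + 2(-1) + 0 + (-1) = -3 ✓
  (2) 0 > -1 ✓
  (3) x² = (0)² = 0, and 0 < 16 ✓
  (4) z² = (0)² = 0, and 0 < 25 ✓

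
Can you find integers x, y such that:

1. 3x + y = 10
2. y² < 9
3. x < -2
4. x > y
No

A contradictory subset is {3x + y = 10, x < -2, x > y}. No integer assignment can satisfy these jointly:

  - 3x + y = 10: is a linear equation tying the variables together
  - x < -2: bounds one variable relative to a constant
  - x > y: bounds one variable relative to another variable

Propagating the comparison: y < x and x ≤ -3 give y ≤ -4. Range argument: with x ∈ [−∞, -3], y ∈ [−∞, -4], the left side of the equation is at most -13, but the right side is 10 > -13. No integer solution exists.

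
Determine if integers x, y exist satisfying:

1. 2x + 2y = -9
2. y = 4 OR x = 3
No

Even the single constraint (2x + 2y = -9) is infeasible over the integers.

  - 2x + 2y = -9: every term on the left is divisible by 2, so the LHS ≡ 0 (mod 2), but the RHS -9 is not — no integer solution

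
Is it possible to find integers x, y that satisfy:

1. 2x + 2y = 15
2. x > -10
No

Even the single constraint (2x + 2y = 15) is infeasible over the integers.

  - 2x + 2y = 15: every term on the left is divisible by 2, so the LHS ≡ 0 (mod 2), but the RHS 15 is not — no integer solution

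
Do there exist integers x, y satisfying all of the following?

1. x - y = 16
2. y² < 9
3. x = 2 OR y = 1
Yes

Take x = 17, y = 1. Substituting into each constraint:
  (1) 17 + (-1) = 16 ✓
  (2) y² = (1)² = 1, and 1 < 9 ✓
  (3) y = 1, target 1 ✓ (second branch holds)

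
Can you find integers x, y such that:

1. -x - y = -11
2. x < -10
Yes

Take x = -11, y = 22. Substituting into each constraint:
  (1) 11 + (-22) = -11 ✓
  (2) -11 < -10 ✓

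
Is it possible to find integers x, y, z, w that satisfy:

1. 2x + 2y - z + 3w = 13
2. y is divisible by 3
Yes

Take x = 0, y = 0, z = 2, w = 5. Substituting into each constraint:
  (1) 2(0) + 2(0) + (-2) + 3(5) = 13 ✓
  (2) 0 = 3 × 0, remainder 0 ✓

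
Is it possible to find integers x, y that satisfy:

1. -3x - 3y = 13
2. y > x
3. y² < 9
No

Even the single constraint (-3x - 3y = 13) is infeasible over the integers.

  - -3x - 3y = 13: every term on the left is divisible by 3, so the LHS ≡ 0 (mod 3), but the RHS 13 is not — no integer solution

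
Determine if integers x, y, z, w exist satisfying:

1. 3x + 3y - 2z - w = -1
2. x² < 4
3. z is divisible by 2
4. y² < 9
Yes

Take x = 0, y = 0, z = 0, w = 1. Substituting into each constraint:
  (1) 3(0) + 3(0) - 2(0) + (-1) = -1 ✓
  (2) x² = (0)² = 0, and 0 < 4 ✓
  (3) 0 = 2 × 0, remainder 0 ✓
  (4) y² = (0)² = 0, and 0 < 9 ✓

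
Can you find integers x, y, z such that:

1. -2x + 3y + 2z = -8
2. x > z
Yes

Take x = 1, y = -2, z = 0. Substituting into each constraint:
  (1) -2(1) + 3(-2) + 2(0) = -8 ✓
  (2) 1 > 0 ✓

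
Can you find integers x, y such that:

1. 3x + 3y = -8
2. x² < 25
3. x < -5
No

Even the single constraint (3x + 3y = -8) is infeasible over the integers.

  - 3x + 3y = -8: every term on the left is divisible by 3, so the LHS ≡ 0 (mod 3), but the RHS -8 is not — no integer solution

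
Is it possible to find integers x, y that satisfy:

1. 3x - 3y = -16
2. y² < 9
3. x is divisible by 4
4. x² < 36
No

Even the single constraint (3x - 3y = -16) is infeasible over the integers.

  - 3x - 3y = -16: every term on the left is divisible by 3, so the LHS ≡ 0 (mod 3), but the RHS -16 is not — no integer solution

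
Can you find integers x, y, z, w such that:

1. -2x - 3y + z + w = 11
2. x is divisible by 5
Yes

Take x = 0, y = 0, z = 11, w = 0. Substituting into each constraint:
  (1) -2(0) - 3(0) + 11 + 0 = 11 ✓
  (2) 0 = 5 × 0, remainder 0 ✓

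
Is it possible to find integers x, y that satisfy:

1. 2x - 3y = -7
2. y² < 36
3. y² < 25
Yes

Take x = 1, y = 3. Substituting into each constraint:
  (1) 2(1) - 3(3) = -7 ✓
  (2) y² = (3)² = 9, and 9 < 36 ✓
  (3) y² = (3)² = 9, and 9 < 25 ✓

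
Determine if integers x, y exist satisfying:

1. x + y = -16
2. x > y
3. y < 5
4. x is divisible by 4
Yes

Take x = 0, y = -16. Substituting into each constraint:
  (1) 0 + (-16) = -16 ✓
  (2) 0 > -16 ✓
  (3) -16 < 5 ✓
  (4) 0 = 4 × 0, remainder 0 ✓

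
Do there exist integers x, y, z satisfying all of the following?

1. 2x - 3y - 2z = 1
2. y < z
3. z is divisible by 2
Yes

Take x = -1, y = -1, z = 0. Substituting into each constraint:
  (1) 2(-1) - 3(-1) - 2(0) = 1 ✓
  (2) -1 < 0 ✓
  (3) 0 = 2 × 0, remainder 0 ✓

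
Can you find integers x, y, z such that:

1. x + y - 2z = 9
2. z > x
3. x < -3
Yes

Take x = -4, y = 13, z = 0. Substituting into each constraint:
  (1) (-4) + 13 - 2(0) = 9 ✓
  (2) 0 > -4 ✓
  (3) -4 < -3 ✓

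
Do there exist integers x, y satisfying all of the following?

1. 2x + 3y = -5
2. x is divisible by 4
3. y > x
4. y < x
No

A contradictory subset is {y > x, y < x}. No integer assignment can satisfy these jointly:

  - y > x: bounds one variable relative to another variable
  - y < x: bounds one variable relative to another variable

Direct contradiction: y > x and x > y cannot both hold.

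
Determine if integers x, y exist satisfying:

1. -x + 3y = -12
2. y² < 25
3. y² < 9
Yes

Take x = 12, y = 0. Substituting into each constraint:
  (1) (-12) + 3(0) = -12 ✓
  (2) y² = (0)² = 0, and 0 < 25 ✓
  (3) y² = (0)² = 0, and 0 < 9 ✓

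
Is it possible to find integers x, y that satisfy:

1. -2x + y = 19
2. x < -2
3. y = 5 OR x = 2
Yes

Take x = -7, y = 5. Substituting into each constraint:
  (1) -2(-7) + 5 = 19 ✓
  (2) -7 < -2 ✓
  (3) y = 5, target 5 ✓ (first branch holds)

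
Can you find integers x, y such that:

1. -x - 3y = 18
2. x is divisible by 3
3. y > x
Yes

Take x = -6, y = -4. Substituting into each constraint:
  (1) 6 - 3(-4) = 18 ✓
  (2) -6 = 3 × -2, remainder 0 ✓
  (3) -4 > -6 ✓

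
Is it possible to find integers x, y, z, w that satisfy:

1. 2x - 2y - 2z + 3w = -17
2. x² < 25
Yes

Take x = 0, y = 0, z = 10, w = 1. Substituting into each constraint:
  (1) 2(0) - 2(0) - 2(10) + 3(1) = -17 ✓
  (2) x² = (0)² = 0, and 0 < 25 ✓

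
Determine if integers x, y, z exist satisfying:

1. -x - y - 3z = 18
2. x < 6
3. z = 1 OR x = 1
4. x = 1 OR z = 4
Yes

Take x = 1, y = -25, z = 2. Substituting into each constraint:
  (1) (-1) + 25 - 3(2) = 18 ✓
  (2) 1 < 6 ✓
  (3) x = 1, target 1 ✓ (second branch holds)
  (4) x = 1, target 1 ✓ (first branch holds)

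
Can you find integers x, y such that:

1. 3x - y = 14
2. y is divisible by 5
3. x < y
Yes

Take x = 8, y = 10. Substituting into each constraint:
  (1) 3(8) + (-10) = 14 ✓
  (2) 10 = 5 × 2, remainder 0 ✓
  (3) 8 < 10 ✓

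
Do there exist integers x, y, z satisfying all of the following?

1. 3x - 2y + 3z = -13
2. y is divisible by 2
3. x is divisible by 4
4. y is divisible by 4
Yes

Take x = 0, y = -4, z = -7. Substituting into each constraint:
  (1) 3(0) - 2(-4) + 3(-7) = -13 ✓
  (2) -4 = 2 × -2, remainder 0 ✓
  (3) 0 = 4 × 0, remainder 0 ✓
  (4) -4 = 4 × -1, remainder 0 ✓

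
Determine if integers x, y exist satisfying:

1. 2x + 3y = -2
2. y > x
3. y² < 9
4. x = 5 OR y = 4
No

The full constraint system is jointly infeasible over the integers. Each constraint and what it forces:

  - 2x + 3y = -2: is a linear equation tying the variables together
  - y > x: bounds one variable relative to another variable
  - y² < 9: restricts y to |y| ≤ 2
  - x = 5 OR y = 4: forces a choice: either x = 5 or y = 4

Split on the disjunction (x = 5 OR y = 4):
  • If x = 5: the equation forces y = -4, but y² < 9 requires |y| ≤ 2.
  • If y = 4: this contradicts y² < 9, which requires |y| ≤ 2.
Both branches are infeasible, so the system has no integer solution.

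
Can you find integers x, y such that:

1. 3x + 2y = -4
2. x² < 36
Yes

Take x = -2, y = 1. Substituting into each constraint:
  (1) 3(-2) + 2(1) = -4 ✓
  (2) x² = (-2)² = 4, and 4 < 36 ✓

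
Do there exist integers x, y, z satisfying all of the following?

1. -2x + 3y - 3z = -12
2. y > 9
Yes

Take x = 21, y = 10, z = 0. Substituting into each constraint:
  (1) -2(21) + 3(10) - 3(0) = -12 ✓
  (2) 10 > 9 ✓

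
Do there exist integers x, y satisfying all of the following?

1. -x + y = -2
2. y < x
Yes

Take x = 0, y = -2. Substituting into each constraint:
  (1) 0 + (-2) = -2 ✓
  (2) -2 < 0 ✓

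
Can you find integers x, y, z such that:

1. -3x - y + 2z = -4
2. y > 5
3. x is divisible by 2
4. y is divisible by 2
Yes

Take x = 0, y = 6, z = 1. Substituting into each constraint:
  (1) -3(0) + (-6) + 2(1) = -4 ✓
  (2) 6 > 5 ✓
  (3) 0 = 2 × 0, remainder 0 ✓
  (4) 6 = 2 × 3, remainder 0 ✓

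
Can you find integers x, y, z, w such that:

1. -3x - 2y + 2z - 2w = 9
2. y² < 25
Yes

Take x = -3, y = 0, z = 0, w = 0. Substituting into each constraint:
  (1) -3(-3) - 2(0) + 2(0) - 2(0) = 9 ✓
  (2) y² = (0)² = 0, and 0 < 25 ✓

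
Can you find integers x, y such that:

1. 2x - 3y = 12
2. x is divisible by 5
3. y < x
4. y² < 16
No

The full constraint system is jointly infeasible over the integers. Each constraint and what it forces:

  - 2x - 3y = 12: is a linear equation tying the variables together
  - x is divisible by 5: restricts x to multiples of 5
  - y < x: bounds one variable relative to another variable
  - y² < 16: restricts y to |y| ≤ 3

The bounds confine y to {-3, -2, -1, 0, 1, 2, 3}. For each value, substitute into the equation:
  • y = -3: the equation gives 2x = 3, so x would not be an integer.
  • y = -2: the equation forces x = 3, but 5 does not divide 3.
  • y = -1: the equation gives 2x = 9, so x would not be an integer.
  • y = 0: the equation forces x = 6, but 5 does not divide 6.
  • y = 1: the equation gives 2x = 15, so x would not be an integer.
  • y = 2: the equation forces x = 9, but 5 does not divide 9.
  • y = 3: the equation gives 2x = 21, so x would not be an integer.
Every case fails, so no integer solution exists.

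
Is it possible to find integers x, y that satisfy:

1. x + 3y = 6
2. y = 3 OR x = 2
Yes

Take x = -3, y = 3. Substituting into each constraint:
  (1) (-3) + 3(3) = 6 ✓
  (2) y = 3, target 3 ✓ (first branch holds)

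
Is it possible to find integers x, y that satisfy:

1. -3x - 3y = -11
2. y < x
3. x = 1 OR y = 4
No

Even the single constraint (-3x - 3y = -11) is infeasible over the integers.

  - -3x - 3y = -11: every term on the left is divisible by 3, so the LHS ≡ 0 (mod 3), but the RHS -11 is not — no integer solution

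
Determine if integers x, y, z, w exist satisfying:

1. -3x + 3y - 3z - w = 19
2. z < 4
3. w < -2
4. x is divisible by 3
Yes

Take x = 0, y = 0, z = 0, w = -19. Substituting into each constraint:
  (1) -3(0) + 3(0) - 3(0) + 19 = 19 ✓
  (2) 0 < 4 ✓
  (3) -19 < -2 ✓
  (4) 0 = 3 × 0, remainder 0 ✓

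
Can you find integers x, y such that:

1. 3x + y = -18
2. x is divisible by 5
Yes

Take x = 0, y = -18. Substituting into each constraint:
  (1) 3(0) + (-18) = -18 ✓
  (2) 0 = 5 × 0, remainder 0 ✓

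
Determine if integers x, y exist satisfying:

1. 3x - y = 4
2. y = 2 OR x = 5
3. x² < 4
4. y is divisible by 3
No

A contradictory subset is {y = 2 OR x = 5, x² < 4, y is divisible by 3}. No integer assignment can satisfy these jointly:

  - y = 2 OR x = 5: forces a choice: either y = 2 or x = 5
  - x² < 4: restricts x to |x| ≤ 1
  - y is divisible by 3: restricts y to multiples of 3

Split on the disjunction (y = 2 OR x = 5):
  • If y = 2: this contradicts the divisibility constraint — 2 is not a multiple of 3.
  • If x = 5: this contradicts x² < 4, which requires |x| ≤ 1.
Both branches are infeasible, so the system has no integer solution.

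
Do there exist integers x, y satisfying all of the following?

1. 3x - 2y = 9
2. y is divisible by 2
Yes

Take x = 3, y = 0. Substituting into each constraint:
  (1) 3(3) - 2(0) = 9 ✓
  (2) 0 = 2 × 0, remainder 0 ✓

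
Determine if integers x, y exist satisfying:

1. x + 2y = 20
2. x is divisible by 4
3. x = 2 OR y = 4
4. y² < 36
Yes

Take x = 12, y = 4. Substituting into each constraint:
  (1) 12 + 2(4) = 20 ✓
  (2) 12 = 4 × 3, remainder 0 ✓
  (3) y = 4, target 4 ✓ (second branch holds)
  (4) y² = (4)² = 16, and 16 < 36 ✓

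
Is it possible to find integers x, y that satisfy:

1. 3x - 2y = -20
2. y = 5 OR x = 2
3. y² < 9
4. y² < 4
No

A contradictory subset is {3x - 2y = -20, y = 5 OR x = 2, y² < 4}. No integer assignment can satisfy these jointly:

  - 3x - 2y = -20: is a linear equation tying the variables together
  - y = 5 OR x = 2: forces a choice: either y = 5 or x = 2
  - y² < 4: restricts y to |y| ≤ 1

Split on the disjunction (y = 5 OR x = 2):
  • If y = 5: this contradicts y² < 4, which requires |y| ≤ 1.
  • If x = 2: the equation forces y = 13, but y² < 4 requires |y| ≤ 1.
Both branches are infeasible, so the system has no integer solution.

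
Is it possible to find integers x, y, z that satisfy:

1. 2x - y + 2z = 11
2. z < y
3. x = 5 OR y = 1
Yes

Take x = 6, y = 1, z = 0. Substituting into each constraint:
  (1) 2(6) + (-1) + 2(0) = 11 ✓
  (2) 0 < 1 ✓
  (3) y = 1, target 1 ✓ (second branch holds)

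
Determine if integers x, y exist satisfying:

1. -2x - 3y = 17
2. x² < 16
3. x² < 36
Yes

Take x = -1, y = -5. Substituting into each constraint:
  (1) -2(-1) - 3(-5) = 17 ✓
  (2) x² = (-1)² = 1, and 1 < 16 ✓
  (3) x² = (-1)² = 1, and 1 < 36 ✓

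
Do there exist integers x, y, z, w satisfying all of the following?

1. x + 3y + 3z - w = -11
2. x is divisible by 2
Yes

Take x = 0, y = 0, z = -3, w = 2. Substituting into each constraint:
  (1) 0 + 3(0) + 3(-3) + (-2) = -11 ✓
  (2) 0 = 2 × 0, remainder 0 ✓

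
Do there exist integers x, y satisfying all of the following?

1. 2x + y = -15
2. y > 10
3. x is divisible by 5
Yes

Take x = -15, y = 15. Substituting into each constraint:
  (1) 2(-15) + 15 = -15 ✓
  (2) 15 > 10 ✓
  (3) -15 = 5 × -3, remainder 0 ✓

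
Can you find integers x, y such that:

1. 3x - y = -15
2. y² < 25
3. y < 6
Yes

Take x = -5, y = 0. Substituting into each constraint:
  (1) 3(-5) + 0 = -15 ✓
  (2) y² = (0)² = 0, and 0 < 25 ✓
  (3) 0 < 6 ✓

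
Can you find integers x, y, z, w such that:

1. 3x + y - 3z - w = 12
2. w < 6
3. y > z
Yes

Take x = 0, y = 0, z = -1, w = -9. Substituting into each constraint:
  (1) 3(0) + 0 - 3(-1) + 9 = 12 ✓
  (2) -9 < 6 ✓
  (3) 0 > -1 ✓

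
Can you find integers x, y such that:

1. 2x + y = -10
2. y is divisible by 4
Yes

Take x = -5, y = 0. Substituting into each constraint:
  (1) 2(-5) + 0 = -10 ✓
  (2) 0 = 4 × 0, remainder 0 ✓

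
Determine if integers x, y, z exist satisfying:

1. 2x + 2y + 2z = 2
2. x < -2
Yes

Take x = -3, y = 4, z = 0. Substituting into each constraint:
  (1) 2(-3) + 2(4) + 2(0) = 2 ✓
  (2) -3 < -2 ✓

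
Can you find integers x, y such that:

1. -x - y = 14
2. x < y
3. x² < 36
No

The full constraint system is jointly infeasible over the integers. Each constraint and what it forces:

  - -x - y = 14: is a linear equation tying the variables together
  - x < y: bounds one variable relative to another variable
  - x² < 36: restricts x to |x| ≤ 5

Propagating the comparison: y > x and x ≥ -5 give y ≥ -4. Range argument: with x ∈ [-5, 5], y ∈ [-4, ∞], the left side of the equation is at most 9, but the right side is 14 > 9. No integer solution exists.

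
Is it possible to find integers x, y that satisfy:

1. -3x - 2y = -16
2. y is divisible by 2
Yes

Take x = 4, y = 2. Substituting into each constraint:
  (1) -3(4) - 2(2) = -16 ✓
  (2) 2 = 2 × 1, remainder 0 ✓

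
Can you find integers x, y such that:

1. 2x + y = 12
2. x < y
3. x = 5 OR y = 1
No

The full constraint system is jointly infeasible over the integers. Each constraint and what it forces:

  - 2x + y = 12: is a linear equation tying the variables together
  - x < y: bounds one variable relative to another variable
  - x = 5 OR y = 1: forces a choice: either x = 5 or y = 1

Split on the disjunction (x = 5 OR y = 1):
  • If x = 5: the equation forces y = 2, giving (x, y) = (5, 2), which violates y > x.
  • If y = 1: with y = 1, every remaining term of the linear equation is divisible by 2, so the left side is ≡ 0 (mod 2); but the right side 11 ≡ 1 (mod 2). No integers can satisfy it.
Both branches are infeasible, so the system has no integer solution.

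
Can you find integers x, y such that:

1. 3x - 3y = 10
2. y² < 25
No

Even the single constraint (3x - 3y = 10) is infeasible over the integers.

  - 3x - 3y = 10: every term on the left is divisible by 3, so the LHS ≡ 0 (mod 3), but the RHS 10 is not — no integer solution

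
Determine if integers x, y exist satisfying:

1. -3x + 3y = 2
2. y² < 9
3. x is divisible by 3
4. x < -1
No

Even the single constraint (-3x + 3y = 2) is infeasible over the integers.

  - -3x + 3y = 2: every term on the left is divisible by 3, so the LHS ≡ 0 (mod 3), but the RHS 2 is not — no integer solution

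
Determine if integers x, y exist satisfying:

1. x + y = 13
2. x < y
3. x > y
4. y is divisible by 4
No

A contradictory subset is {x < y, x > y}. No integer assignment can satisfy these jointly:

  - x < y: bounds one variable relative to another variable
  - x > y: bounds one variable relative to another variable

Direct contradiction: y > x and x > y cannot both hold.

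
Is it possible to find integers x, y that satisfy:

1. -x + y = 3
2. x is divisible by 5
Yes

Take x = 0, y = 3. Substituting into each constraint:
  (1) 0 + 3 = 3 ✓
  (2) 0 = 5 × 0, remainder 0 ✓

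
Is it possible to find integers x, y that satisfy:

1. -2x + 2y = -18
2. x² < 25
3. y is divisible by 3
Yes

Take x = 3, y = -6. Substituting into each constraint:
  (1) -2(3) + 2(-6) = -18 ✓
  (2) x² = (3)² = 9, and 9 < 25 ✓
  (3) -6 = 3 × -2, remainder 0 ✓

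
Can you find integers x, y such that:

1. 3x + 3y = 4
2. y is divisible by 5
No

Even the single constraint (3x + 3y = 4) is infeasible over the integers.

  - 3x + 3y = 4: every term on the left is divisible by 3, so the LHS ≡ 0 (mod 3), but the RHS 4 is not — no integer solution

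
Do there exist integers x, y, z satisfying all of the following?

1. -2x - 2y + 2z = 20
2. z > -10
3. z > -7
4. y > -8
Yes

Take x = -3, y = -7, z = 0. Substituting into each constraint:
  (1) -2(-3) - 2(-7) + 2(0) = 20 ✓
  (2) 0 > -10 ✓
  (3) 0 > -7 ✓
  (4) -7 > -8 ✓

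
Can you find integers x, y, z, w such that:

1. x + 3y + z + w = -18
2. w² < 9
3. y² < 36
Yes

Take x = 0, y = 0, z = -18, w = 0. Substituting into each constraint:
  (1) 0 + 3(0) + (-18) + 0 = -18 ✓
  (2) w² = (0)² = 0, and 0 < 9 ✓
  (3) y² = (0)² = 0, and 0 < 36 ✓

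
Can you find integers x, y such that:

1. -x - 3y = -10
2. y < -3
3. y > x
No

The full constraint system is jointly infeasible over the integers. Each constraint and what it forces:

  - -x - 3y = -10: is a linear equation tying the variables together
  - y < -3: bounds one variable relative to a constant
  - y > x: bounds one variable relative to another variable

Propagating the comparison: x < y and y ≤ -4 give x ≤ -5. Range argument: with x ∈ [−∞, -5], y ∈ [−∞, -4], the left side of the equation is at least 17, but the right side is -10 < 17. No integer solution exists.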